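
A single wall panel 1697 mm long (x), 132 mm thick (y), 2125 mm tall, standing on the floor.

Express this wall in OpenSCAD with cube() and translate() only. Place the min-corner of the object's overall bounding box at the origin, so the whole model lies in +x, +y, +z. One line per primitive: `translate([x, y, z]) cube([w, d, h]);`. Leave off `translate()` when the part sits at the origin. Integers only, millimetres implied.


cube([1697, 132, 2125]);


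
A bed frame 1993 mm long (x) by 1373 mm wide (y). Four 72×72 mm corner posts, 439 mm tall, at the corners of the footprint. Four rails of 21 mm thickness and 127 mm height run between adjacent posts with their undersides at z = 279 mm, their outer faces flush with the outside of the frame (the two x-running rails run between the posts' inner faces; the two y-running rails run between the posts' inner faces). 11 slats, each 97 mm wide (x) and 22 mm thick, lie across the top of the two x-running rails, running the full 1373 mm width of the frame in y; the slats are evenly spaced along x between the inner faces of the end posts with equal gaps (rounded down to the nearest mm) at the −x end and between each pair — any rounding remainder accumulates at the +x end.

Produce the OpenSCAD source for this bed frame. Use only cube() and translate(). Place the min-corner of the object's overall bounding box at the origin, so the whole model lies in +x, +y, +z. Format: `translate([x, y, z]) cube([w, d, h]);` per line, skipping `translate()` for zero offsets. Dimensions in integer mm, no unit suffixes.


cube([72, 72, 439]);
translate([0, 1301, 0]) cube([72, 72, 439]);
translate([1921, 0, 0]) cube([72, 72, 439]);
translate([1921, 1301, 0]) cube([72, 72, 439]);
translate([72, 0, 279]) cube([1849, 21, 127]);
translate([72, 1352, 279]) cube([1849, 21, 127]);
translate([0, 72, 279]) cube([21, 1229, 127]);
translate([1972, 72, 279]) cube([21, 1229, 127]);
translate([137, 0, 406]) cube([97, 1373, 22]);
translate([299, 0, 406]) cube([97, 1373, 22]);
translate([461, 0, 406]) cube([97, 1373, 22]);
translate([623, 0, 406]) cube([97, 1373, 22]);
translate([785, 0, 406]) cube([97, 1373, 22]);
translate([947, 0, 406]) cube([97, 1373, 22]);
translate([1109, 0, 406]) cube([97, 1373, 22]);
translate([1271, 0, 406]) cube([97, 1373, 22]);
translate([1433, 0, 406]) cube([97, 1373, 22]);
translate([1595, 0, 406]) cube([97, 1373, 22]);
translate([1757, 0, 406]) cube([97, 1373, 22]);


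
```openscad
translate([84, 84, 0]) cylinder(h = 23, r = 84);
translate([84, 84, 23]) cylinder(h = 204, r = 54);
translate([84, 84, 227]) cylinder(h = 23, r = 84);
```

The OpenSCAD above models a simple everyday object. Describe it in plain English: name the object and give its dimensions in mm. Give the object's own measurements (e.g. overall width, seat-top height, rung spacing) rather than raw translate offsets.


A spool: two coaxial disc flanges of radius 84 mm and thickness 23 mm, joined by a core cylinder of radius 54 mm and height 204 mm. The lower flange rests on z = 0 and the three cylinders share a vertical axis.


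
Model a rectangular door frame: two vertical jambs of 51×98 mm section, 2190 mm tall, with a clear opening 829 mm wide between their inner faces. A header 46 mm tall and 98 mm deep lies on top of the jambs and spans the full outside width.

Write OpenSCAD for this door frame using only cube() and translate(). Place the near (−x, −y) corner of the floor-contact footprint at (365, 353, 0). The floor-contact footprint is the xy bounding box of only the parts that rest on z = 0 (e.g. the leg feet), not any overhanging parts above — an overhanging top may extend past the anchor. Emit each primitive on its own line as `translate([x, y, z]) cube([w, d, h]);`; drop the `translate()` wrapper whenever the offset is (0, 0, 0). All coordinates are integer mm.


translate([365, 353, 0]) cube([51, 98, 2190]);
translate([1245, 353, 0]) cube([51, 98, 2190]);
translate([365, 353, 2190]) cube([931, 98, 46]);


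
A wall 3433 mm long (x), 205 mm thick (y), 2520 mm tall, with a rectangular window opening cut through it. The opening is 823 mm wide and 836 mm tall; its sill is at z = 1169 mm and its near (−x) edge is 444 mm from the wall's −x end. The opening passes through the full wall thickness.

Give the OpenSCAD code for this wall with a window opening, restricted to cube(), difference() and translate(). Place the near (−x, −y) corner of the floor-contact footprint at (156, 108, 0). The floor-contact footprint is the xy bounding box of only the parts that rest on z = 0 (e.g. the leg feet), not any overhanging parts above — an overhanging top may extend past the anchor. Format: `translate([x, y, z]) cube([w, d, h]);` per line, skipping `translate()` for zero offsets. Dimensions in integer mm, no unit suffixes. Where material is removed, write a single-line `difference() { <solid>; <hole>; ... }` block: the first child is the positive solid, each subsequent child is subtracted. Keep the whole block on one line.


difference() { translate([156, 108, 0]) cube([3433, 205, 2520]); translate([600, 108, 1169]) cube([823, 205, 836]); }


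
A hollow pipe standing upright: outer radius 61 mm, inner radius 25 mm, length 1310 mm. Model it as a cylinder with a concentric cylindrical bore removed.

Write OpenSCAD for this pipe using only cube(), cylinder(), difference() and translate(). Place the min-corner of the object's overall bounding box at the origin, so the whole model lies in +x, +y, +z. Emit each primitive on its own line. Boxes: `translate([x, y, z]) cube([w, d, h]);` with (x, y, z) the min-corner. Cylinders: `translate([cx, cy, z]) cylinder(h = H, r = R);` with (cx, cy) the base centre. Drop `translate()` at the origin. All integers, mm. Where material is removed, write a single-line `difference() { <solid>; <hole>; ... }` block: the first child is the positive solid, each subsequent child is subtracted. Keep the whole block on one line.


difference() { translate([61, 61, 0]) cylinder(h = 1310, r = 61); translate([61, 61, 0]) cylinder(h = 1310, r = 25); }


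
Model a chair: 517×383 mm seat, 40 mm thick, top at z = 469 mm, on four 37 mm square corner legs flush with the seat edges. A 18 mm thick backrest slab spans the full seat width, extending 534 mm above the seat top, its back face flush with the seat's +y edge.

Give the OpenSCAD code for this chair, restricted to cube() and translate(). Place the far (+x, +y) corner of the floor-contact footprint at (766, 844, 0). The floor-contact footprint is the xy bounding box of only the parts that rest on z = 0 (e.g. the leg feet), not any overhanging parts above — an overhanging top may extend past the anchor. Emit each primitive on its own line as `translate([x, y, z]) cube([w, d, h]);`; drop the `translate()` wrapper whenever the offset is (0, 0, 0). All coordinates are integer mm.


// leg_h = 469 - 40 = 429
translate([249, 461, 429]) cube([517, 383, 40]);
translate([249, 461, 0]) cube([37, 37, 429]);
translate([729, 461, 0]) cube([37, 37, 429]);
translate([249, 807, 0]) cube([37, 37, 429]);
translate([729, 807, 0]) cube([37, 37, 429]);
translate([249, 826, 469]) cube([517, 18, 534]);


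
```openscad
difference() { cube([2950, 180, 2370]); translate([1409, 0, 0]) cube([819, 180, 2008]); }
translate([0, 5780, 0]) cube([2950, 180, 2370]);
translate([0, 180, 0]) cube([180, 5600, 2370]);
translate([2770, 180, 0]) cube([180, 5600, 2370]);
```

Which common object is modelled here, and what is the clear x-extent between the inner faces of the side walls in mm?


A single room. The interior width is 2590 mm.

Four walls enclosing a rectangle with a door in the front wall — a room. Outside width 2950 minus two 180 mm walls gives 2590 mm.


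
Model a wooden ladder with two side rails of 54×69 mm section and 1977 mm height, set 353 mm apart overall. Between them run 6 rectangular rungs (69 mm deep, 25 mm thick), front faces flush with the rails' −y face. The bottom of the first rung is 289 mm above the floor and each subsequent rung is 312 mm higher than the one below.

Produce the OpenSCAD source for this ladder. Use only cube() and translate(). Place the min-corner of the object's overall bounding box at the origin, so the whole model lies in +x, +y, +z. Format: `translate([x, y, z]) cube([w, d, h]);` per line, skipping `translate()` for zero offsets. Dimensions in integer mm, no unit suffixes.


cube([54, 69, 1977]);
translate([299, 0, 0]) cube([54, 69, 1977]);
translate([54, 0, 289]) cube([245, 69, 25]);
translate([54, 0, 601]) cube([245, 69, 25]);
translate([54, 0, 913]) cube([245, 69, 25]);
translate([54, 0, 1225]) cube([245, 69, 25]);
translate([54, 0, 1537]) cube([245, 69, 25]);
translate([54, 0, 1849]) cube([245, 69, 25]);


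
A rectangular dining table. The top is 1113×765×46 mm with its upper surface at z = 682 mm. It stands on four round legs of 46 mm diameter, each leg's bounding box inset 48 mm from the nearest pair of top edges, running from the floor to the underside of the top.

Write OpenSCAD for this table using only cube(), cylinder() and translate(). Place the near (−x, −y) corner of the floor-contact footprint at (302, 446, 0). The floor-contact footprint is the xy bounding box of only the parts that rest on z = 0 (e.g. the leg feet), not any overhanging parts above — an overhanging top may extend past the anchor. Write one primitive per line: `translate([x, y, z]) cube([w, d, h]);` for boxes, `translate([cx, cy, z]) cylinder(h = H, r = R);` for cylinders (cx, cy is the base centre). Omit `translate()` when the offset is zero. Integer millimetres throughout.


translate([254, 398, 636]) cube([1113, 765, 46]);
translate([325, 469, 0]) cylinder(h = 636, r = 23);
translate([1296, 469, 0]) cylinder(h = 636, r = 23);
translate([325, 1092, 0]) cylinder(h = 636, r = 23);
translate([1296, 1092, 0]) cylinder(h = 636, r = 23);


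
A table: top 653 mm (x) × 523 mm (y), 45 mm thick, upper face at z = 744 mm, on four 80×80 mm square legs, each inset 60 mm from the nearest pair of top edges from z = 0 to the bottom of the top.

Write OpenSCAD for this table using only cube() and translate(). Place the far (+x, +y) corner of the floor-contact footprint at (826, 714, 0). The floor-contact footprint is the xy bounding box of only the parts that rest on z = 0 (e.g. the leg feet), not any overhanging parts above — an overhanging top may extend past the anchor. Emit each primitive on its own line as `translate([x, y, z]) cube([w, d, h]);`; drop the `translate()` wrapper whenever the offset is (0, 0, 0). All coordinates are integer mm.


// leg_h = 744 - 45 = 699
translate([233, 251, 699]) cube([653, 523, 45]);
translate([293, 311, 0]) cube([80, 80, 699]);
translate([746, 311, 0]) cube([80, 80, 699]);
translate([293, 634, 0]) cube([80, 80, 699]);
translate([746, 634, 0]) cube([80, 80, 699]);


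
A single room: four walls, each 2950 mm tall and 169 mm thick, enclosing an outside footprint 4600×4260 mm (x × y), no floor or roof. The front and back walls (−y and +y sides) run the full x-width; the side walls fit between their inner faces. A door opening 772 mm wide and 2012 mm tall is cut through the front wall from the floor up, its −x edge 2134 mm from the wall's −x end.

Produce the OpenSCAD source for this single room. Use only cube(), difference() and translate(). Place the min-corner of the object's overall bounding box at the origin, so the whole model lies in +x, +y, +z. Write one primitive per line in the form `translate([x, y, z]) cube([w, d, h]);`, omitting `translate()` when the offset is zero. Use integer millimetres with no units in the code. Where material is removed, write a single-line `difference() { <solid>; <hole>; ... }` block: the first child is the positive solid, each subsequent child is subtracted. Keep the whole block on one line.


difference() { cube([4600, 169, 2950]); translate([2134, 0, 0]) cube([772, 169, 2012]); }
translate([0, 4091, 0]) cube([4600, 169, 2950]);
translate([0, 169, 0]) cube([169, 3922, 2950]);
translate([4431, 169, 0]) cube([169, 3922, 2950]);


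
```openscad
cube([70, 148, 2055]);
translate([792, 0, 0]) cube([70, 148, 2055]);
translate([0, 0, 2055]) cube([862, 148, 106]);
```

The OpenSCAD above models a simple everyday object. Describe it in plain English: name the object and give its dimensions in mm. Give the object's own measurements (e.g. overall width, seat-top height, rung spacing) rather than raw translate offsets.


A door frame. The clear opening is 722 mm wide and 2055 mm high. Two 70 mm wide jambs, 148 mm deep, stand either side of the opening from the floor to the top of the opening. A 106 mm thick head sits across the top of both jambs, spanning the full outside width of the frame.


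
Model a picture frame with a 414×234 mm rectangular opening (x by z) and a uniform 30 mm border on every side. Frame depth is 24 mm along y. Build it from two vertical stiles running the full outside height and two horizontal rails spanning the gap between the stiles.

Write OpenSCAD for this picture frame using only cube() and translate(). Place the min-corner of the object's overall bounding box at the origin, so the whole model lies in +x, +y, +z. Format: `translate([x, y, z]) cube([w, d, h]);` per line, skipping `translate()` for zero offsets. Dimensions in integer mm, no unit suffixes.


cube([30, 24, 294]);
translate([444, 0, 0]) cube([30, 24, 294]);
translate([30, 0, 0]) cube([414, 24, 30]);
translate([30, 0, 264]) cube([414, 24, 30]);


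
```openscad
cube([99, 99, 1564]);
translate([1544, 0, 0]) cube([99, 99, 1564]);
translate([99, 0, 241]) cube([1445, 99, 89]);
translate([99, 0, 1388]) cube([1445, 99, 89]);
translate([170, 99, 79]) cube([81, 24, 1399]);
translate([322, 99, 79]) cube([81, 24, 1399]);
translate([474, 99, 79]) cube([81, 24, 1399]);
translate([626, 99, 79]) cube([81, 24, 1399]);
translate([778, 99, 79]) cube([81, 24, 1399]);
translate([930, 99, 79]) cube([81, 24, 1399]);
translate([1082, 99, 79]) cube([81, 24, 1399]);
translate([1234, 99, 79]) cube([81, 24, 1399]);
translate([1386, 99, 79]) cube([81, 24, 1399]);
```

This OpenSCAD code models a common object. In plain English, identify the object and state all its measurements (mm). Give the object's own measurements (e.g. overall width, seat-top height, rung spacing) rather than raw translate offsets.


A fence section. Two 99×99 mm posts, 1564 mm tall, stand on the floor with a clear span of 1445 mm between their inner faces. Two horizontal rails of 99×89 mm section span the gap between the posts with their undersides at z = 241 mm and z = 1388 mm, flush with the posts' −y face. 9 pickets, each 81 mm wide, 24 mm thick and 1399 mm tall, are fixed to the +y face of the rails with their bottoms at z = 79 mm, spaced across the span with a 71 mm gap after the −x post and between neighbouring pickets, with 77 mm left before the +x post.


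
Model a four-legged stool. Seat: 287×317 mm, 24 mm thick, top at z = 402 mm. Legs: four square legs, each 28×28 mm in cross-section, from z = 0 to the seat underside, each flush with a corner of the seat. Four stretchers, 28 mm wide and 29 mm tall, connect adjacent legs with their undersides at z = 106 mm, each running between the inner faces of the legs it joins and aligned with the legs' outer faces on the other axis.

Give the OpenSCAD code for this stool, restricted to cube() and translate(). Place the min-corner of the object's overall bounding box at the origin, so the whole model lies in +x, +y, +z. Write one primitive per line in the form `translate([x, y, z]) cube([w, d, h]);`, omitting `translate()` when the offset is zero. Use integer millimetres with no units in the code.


// leg_h = 402 - 24 = 378
// stretcher span = 287 - 2*28 = 231
translate([0, 0, 378]) cube([287, 317, 24]);
cube([28, 28, 378]);
translate([259, 0, 0]) cube([28, 28, 378]);
translate([0, 289, 0]) cube([28, 28, 378]);
translate([259, 289, 0]) cube([28, 28, 378]);
translate([28, 0, 106]) cube([231, 28, 29]);
translate([28, 289, 106]) cube([231, 28, 29]);
translate([0, 28, 106]) cube([28, 261, 29]);
translate([259, 28, 106]) cube([28, 261, 29]);


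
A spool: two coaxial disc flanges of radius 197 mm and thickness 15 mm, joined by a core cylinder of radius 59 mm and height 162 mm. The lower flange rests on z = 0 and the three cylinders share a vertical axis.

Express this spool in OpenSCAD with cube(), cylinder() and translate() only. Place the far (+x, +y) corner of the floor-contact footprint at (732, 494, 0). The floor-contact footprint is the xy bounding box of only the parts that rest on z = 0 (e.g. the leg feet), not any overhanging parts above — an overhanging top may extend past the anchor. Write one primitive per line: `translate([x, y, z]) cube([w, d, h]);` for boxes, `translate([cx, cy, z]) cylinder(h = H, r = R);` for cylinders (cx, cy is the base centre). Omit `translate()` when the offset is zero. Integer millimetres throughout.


translate([535, 297, 0]) cylinder(h = 15, r = 197);
translate([535, 297, 15]) cylinder(h = 162, r = 59);
translate([535, 297, 177]) cylinder(h = 15, r = 197);


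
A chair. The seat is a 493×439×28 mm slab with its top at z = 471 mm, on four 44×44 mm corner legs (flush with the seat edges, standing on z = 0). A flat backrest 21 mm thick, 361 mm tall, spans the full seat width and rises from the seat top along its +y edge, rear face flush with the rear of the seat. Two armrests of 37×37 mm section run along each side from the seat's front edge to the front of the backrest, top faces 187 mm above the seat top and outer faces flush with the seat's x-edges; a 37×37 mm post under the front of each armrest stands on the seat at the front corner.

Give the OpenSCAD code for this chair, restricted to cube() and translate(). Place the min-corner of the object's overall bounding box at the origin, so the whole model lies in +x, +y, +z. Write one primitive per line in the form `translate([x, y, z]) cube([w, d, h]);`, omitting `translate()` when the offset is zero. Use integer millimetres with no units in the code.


translate([0, 0, 443]) cube([493, 439, 28]);
cube([44, 44, 443]);
translate([449, 0, 0]) cube([44, 44, 443]);
translate([0, 395, 0]) cube([44, 44, 443]);
translate([449, 395, 0]) cube([44, 44, 443]);
translate([0, 418, 471]) cube([493, 21, 361]);
translate([0, 0, 621]) cube([37, 418, 37]);
translate([456, 0, 621]) cube([37, 418, 37]);
translate([0, 0, 471]) cube([37, 37, 150]);
translate([456, 0, 471]) cube([37, 37, 150]);


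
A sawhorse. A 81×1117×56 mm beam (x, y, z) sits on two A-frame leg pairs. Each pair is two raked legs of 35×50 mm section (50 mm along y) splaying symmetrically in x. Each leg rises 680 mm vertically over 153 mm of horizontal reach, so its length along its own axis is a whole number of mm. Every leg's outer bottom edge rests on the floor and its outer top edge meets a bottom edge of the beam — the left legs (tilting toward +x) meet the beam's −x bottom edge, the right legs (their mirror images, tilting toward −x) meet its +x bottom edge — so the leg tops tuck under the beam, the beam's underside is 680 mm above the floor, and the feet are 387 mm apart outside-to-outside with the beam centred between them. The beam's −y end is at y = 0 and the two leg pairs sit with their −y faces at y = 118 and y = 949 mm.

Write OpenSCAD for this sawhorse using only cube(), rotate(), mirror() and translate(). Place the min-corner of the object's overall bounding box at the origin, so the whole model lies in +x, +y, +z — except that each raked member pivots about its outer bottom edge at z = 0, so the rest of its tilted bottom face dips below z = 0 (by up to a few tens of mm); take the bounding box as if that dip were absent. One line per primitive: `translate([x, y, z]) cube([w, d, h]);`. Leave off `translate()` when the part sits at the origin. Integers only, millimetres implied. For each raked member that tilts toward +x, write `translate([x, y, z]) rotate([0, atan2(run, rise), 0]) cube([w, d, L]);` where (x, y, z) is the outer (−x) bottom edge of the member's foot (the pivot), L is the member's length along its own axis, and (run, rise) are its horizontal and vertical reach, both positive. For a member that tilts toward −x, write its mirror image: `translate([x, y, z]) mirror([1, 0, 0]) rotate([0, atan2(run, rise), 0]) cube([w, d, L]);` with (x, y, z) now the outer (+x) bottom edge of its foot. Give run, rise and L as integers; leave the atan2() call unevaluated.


// leg length = √(153² + 680²) = 697
// right-leg outer foot x = 2·153 + 81 = 387
// beam min-corner = (153, 0, 680)
translate([153, 0, 680]) cube([81, 1117, 56]);
translate([0, 118, 0]) rotate([0, atan2(153, 680), 0]) cube([35, 50, 697]);
translate([387, 118, 0]) mirror([1, 0, 0]) rotate([0, atan2(153, 680), 0]) cube([35, 50, 697]);
translate([0, 949, 0]) rotate([0, atan2(153, 680), 0]) cube([35, 50, 697]);
translate([387, 949, 0]) mirror([1, 0, 0]) rotate([0, atan2(153, 680), 0]) cube([35, 50, 697]);


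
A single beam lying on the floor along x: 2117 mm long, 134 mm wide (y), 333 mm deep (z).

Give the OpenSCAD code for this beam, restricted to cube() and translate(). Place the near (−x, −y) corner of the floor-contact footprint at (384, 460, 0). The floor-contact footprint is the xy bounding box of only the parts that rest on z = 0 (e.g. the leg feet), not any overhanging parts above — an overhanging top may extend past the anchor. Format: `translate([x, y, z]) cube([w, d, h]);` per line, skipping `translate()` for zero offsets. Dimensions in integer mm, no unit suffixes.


translate([384, 460, 0]) cube([2117, 134, 333]);


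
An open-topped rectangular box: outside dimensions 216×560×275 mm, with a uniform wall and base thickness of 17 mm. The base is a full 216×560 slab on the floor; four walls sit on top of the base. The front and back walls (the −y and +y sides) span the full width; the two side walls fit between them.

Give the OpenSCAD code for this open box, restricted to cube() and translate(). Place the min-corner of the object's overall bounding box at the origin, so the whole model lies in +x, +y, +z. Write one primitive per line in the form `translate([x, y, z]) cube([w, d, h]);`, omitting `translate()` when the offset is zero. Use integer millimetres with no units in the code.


cube([216, 560, 17]);
translate([0, 0, 17]) cube([216, 17, 258]);
translate([0, 543, 17]) cube([216, 17, 258]);
translate([0, 17, 17]) cube([17, 526, 258]);
translate([199, 17, 17]) cube([17, 526, 258]);


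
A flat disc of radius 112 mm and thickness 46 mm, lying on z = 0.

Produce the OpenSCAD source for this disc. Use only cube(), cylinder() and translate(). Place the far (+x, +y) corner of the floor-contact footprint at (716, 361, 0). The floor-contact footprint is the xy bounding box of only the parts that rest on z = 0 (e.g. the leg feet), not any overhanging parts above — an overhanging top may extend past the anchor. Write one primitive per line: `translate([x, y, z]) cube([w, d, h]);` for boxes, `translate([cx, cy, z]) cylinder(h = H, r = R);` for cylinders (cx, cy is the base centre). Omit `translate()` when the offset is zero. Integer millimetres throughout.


translate([604, 249, 0]) cylinder(h = 46, r = 112);


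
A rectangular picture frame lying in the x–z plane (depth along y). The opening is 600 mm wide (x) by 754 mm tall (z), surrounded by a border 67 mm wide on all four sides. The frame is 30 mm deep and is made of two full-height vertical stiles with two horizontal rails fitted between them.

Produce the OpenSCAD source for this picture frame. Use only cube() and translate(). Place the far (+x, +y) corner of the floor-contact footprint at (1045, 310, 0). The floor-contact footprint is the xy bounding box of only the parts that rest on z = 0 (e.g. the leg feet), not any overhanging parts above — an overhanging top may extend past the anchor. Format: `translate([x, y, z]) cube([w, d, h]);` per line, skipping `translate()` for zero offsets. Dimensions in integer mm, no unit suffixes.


translate([311, 280, 0]) cube([67, 30, 888]);
translate([978, 280, 0]) cube([67, 30, 888]);
translate([378, 280, 0]) cube([600, 30, 67]);
translate([378, 280, 821]) cube([600, 30, 67]);


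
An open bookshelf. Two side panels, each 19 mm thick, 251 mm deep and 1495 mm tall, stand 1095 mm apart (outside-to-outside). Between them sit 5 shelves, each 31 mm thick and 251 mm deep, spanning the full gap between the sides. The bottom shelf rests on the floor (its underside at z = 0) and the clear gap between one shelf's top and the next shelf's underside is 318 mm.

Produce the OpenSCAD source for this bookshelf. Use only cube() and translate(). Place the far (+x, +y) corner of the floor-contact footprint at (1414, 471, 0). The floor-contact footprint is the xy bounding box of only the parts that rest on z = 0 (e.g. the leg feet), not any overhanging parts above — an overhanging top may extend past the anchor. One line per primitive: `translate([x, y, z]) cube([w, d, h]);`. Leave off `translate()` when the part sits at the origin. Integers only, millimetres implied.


translate([319, 220, 0]) cube([19, 251, 1495]);
translate([1395, 220, 0]) cube([19, 251, 1495]);
translate([338, 220, 0]) cube([1057, 251, 31]);
translate([338, 220, 349]) cube([1057, 251, 31]);
translate([338, 220, 698]) cube([1057, 251, 31]);
translate([338, 220, 1047]) cube([1057, 251, 31]);
translate([338, 220, 1396]) cube([1057, 251, 31]);


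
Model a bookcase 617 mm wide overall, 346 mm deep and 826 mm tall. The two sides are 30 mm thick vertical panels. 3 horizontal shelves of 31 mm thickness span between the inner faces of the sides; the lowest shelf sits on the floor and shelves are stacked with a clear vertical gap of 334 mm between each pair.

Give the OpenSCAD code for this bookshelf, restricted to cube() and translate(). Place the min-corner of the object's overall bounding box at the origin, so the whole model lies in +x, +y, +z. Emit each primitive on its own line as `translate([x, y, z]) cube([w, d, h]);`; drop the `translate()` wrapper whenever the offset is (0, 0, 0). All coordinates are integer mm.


cube([30, 346, 826]);
translate([587, 0, 0]) cube([30, 346, 826]);
translate([30, 0, 0]) cube([557, 346, 31]);
translate([30, 0, 365]) cube([557, 346, 31]);
translate([30, 0, 730]) cube([557, 346, 31]);


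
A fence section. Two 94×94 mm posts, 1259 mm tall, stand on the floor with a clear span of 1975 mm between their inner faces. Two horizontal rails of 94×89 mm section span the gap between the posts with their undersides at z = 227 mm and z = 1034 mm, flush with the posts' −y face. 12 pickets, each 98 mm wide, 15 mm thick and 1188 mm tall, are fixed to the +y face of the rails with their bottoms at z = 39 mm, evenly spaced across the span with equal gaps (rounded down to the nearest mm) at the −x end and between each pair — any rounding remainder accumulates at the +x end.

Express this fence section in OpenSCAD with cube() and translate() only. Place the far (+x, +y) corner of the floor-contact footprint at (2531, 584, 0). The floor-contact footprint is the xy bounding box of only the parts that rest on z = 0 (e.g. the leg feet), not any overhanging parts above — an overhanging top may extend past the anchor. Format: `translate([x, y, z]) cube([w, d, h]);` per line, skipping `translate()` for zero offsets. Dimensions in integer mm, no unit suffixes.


translate([368, 490, 0]) cube([94, 94, 1259]);
translate([2437, 490, 0]) cube([94, 94, 1259]);
translate([462, 490, 227]) cube([1975, 94, 89]);
translate([462, 490, 1034]) cube([1975, 94, 89]);
translate([523, 584, 39]) cube([98, 15, 1188]);
translate([682, 584, 39]) cube([98, 15, 1188]);
translate([841, 584, 39]) cube([98, 15, 1188]);
translate([1000, 584, 39]) cube([98, 15, 1188]);
translate([1159, 584, 39]) cube([98, 15, 1188]);
translate([1318, 584, 39]) cube([98, 15, 1188]);
translate([1477, 584, 39]) cube([98, 15, 1188]);
translate([1636, 584, 39]) cube([98, 15, 1188]);
translate([1795, 584, 39]) cube([98, 15, 1188]);
translate([1954, 584, 39]) cube([98, 15, 1188]);
translate([2113, 584, 39]) cube([98, 15, 1188]);
translate([2272, 584, 39]) cube([98, 15, 1188]);


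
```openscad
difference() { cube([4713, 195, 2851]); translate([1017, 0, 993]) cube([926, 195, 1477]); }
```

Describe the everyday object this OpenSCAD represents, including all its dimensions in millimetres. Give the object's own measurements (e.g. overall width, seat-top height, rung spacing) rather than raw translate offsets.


A wall 4713 mm long (x), 195 mm thick (y), 2851 mm tall, with a rectangular window opening cut through it. The opening is 926 mm wide and 1477 mm tall; its sill is at z = 993 mm and its near (−x) edge is 1017 mm from the wall's −x end. The opening passes through the full wall thickness.


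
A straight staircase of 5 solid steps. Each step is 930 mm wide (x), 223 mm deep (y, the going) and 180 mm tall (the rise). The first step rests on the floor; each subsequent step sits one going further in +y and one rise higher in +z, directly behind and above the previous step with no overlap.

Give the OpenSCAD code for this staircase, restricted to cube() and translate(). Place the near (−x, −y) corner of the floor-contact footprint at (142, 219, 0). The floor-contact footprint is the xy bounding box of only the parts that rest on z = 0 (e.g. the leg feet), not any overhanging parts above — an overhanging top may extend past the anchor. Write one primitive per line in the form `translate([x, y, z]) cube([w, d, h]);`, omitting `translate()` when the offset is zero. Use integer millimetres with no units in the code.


translate([142, 219, 0]) cube([930, 223, 180]);
translate([142, 442, 180]) cube([930, 223, 180]);
translate([142, 665, 360]) cube([930, 223, 180]);
translate([142, 888, 540]) cube([930, 223, 180]);
translate([142, 1111, 720]) cube([930, 223, 180]);


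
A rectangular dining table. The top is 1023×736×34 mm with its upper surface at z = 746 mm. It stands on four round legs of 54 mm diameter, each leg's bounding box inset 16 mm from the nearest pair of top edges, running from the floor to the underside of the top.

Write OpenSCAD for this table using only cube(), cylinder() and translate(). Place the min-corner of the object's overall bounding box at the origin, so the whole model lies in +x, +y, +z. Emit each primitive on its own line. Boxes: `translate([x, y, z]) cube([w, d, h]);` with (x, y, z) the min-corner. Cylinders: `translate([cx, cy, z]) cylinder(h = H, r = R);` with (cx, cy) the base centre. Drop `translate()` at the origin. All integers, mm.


translate([0, 0, 712]) cube([1023, 736, 34]);
translate([43, 43, 0]) cylinder(h = 712, r = 27);
translate([980, 43, 0]) cylinder(h = 712, r = 27);
translate([43, 693, 0]) cylinder(h = 712, r = 27);
translate([980, 693, 0]) cylinder(h = 712, r = 27);


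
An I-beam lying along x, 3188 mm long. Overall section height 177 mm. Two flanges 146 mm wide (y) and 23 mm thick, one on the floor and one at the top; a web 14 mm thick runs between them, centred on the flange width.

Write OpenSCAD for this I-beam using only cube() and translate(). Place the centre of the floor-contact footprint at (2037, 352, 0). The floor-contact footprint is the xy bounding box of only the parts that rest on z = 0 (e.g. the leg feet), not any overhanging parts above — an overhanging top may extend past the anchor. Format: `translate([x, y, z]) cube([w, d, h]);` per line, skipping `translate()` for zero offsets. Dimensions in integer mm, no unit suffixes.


translate([443, 279, 0]) cube([3188, 146, 23]);
translate([443, 345, 23]) cube([3188, 14, 131]);
translate([443, 279, 154]) cube([3188, 146, 23]);


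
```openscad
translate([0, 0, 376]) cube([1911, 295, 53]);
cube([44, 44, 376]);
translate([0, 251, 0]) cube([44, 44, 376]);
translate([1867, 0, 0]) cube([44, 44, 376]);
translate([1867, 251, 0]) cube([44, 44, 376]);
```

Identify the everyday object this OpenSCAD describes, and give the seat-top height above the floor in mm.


A bench. The seat-top height is 429 mm.

A long slab on four corner posts — a bench. The slab sits at z = 376 with thickness 53, so the top is 376 + 53 = 429 mm.


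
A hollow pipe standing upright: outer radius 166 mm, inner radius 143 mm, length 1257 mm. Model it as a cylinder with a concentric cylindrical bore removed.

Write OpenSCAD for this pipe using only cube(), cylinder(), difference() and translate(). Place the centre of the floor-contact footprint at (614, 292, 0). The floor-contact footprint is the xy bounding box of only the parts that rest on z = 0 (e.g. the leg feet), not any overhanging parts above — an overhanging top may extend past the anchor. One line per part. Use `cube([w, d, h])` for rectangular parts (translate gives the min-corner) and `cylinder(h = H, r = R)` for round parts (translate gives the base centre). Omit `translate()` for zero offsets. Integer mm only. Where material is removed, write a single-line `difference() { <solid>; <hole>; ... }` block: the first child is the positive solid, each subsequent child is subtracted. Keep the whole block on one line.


difference() { translate([614, 292, 0]) cylinder(h = 1257, r = 166); translate([614, 292, 0]) cylinder(h = 1257, r = 143); }


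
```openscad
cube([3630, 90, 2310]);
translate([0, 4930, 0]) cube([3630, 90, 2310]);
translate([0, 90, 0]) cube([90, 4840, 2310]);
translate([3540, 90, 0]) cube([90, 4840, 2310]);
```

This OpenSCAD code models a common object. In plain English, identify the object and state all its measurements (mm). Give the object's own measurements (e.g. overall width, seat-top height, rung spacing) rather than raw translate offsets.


The wall frame of a small rectangular building: four walls, each 2310 mm tall and 90 mm thick, enclosing a footprint 3630 mm (x) by 5020 mm (y) outside-to-outside, with no floor or roof. The front and back walls (the −y and +y sides) span the full width; the two side walls fit between them.


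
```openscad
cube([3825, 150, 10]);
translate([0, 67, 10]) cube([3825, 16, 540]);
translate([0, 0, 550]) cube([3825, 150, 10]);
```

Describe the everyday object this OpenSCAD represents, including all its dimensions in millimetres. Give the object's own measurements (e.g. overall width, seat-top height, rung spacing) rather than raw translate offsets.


An I-beam lying along x, 3825 mm long. Overall section height 560 mm. Two flanges 150 mm wide (y) and 10 mm thick, one on the floor and one at the top; a web 16 mm thick runs between them, centred on the flange width.


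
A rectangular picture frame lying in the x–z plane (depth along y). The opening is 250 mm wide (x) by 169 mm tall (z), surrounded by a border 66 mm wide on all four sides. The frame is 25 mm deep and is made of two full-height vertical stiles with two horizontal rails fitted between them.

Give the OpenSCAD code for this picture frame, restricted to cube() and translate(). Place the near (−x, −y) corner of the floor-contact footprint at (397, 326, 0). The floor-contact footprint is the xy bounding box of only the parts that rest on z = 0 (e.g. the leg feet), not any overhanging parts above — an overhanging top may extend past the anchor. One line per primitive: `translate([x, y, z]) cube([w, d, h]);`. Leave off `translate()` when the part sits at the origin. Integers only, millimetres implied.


translate([397, 326, 0]) cube([66, 25, 301]);
translate([713, 326, 0]) cube([66, 25, 301]);
translate([463, 326, 0]) cube([250, 25, 66]);
translate([463, 326, 235]) cube([250, 25, 66]);


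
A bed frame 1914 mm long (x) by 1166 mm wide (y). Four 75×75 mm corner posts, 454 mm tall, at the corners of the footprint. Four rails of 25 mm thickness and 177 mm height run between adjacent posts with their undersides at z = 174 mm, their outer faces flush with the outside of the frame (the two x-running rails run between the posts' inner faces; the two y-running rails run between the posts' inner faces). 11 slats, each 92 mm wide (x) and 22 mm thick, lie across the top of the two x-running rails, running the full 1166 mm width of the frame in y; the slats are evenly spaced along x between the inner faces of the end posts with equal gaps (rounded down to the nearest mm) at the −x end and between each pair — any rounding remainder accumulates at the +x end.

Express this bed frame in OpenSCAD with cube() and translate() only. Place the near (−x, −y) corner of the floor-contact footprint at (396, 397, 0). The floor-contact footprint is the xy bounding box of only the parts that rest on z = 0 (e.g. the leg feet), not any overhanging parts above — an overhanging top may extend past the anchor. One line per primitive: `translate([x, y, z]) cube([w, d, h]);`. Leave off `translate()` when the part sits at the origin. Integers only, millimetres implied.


translate([396, 397, 0]) cube([75, 75, 454]);
translate([396, 1488, 0]) cube([75, 75, 454]);
translate([2235, 397, 0]) cube([75, 75, 454]);
translate([2235, 1488, 0]) cube([75, 75, 454]);
translate([471, 397, 174]) cube([1764, 25, 177]);
translate([471, 1538, 174]) cube([1764, 25, 177]);
translate([396, 472, 174]) cube([25, 1016, 177]);
translate([2285, 472, 174]) cube([25, 1016, 177]);
translate([533, 397, 351]) cube([92, 1166, 22]);
translate([687, 397, 351]) cube([92, 1166, 22]);
translate([841, 397, 351]) cube([92, 1166, 22]);
translate([995, 397, 351]) cube([92, 1166, 22]);
translate([1149, 397, 351]) cube([92, 1166, 22]);
translate([1303, 397, 351]) cube([92, 1166, 22]);
translate([1457, 397, 351]) cube([92, 1166, 22]);
translate([1611, 397, 351]) cube([92, 1166, 22]);
translate([1765, 397, 351]) cube([92, 1166, 22]);
translate([1919, 397, 351]) cube([92, 1166, 22]);
translate([2073, 397, 351]) cube([92, 1166, 22]);


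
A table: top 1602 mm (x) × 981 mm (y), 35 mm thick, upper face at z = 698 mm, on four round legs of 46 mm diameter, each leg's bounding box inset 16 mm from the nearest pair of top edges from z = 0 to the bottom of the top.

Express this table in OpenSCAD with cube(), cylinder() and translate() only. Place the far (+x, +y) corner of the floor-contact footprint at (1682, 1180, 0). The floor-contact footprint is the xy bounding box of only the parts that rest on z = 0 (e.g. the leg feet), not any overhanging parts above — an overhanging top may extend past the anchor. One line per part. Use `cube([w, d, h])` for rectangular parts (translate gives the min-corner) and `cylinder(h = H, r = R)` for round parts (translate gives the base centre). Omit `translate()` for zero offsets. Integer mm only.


translate([96, 215, 663]) cube([1602, 981, 35]);
translate([135, 254, 0]) cylinder(h = 663, r = 23);
translate([1659, 254, 0]) cylinder(h = 663, r = 23);
translate([135, 1157, 0]) cylinder(h = 663, r = 23);
translate([1659, 1157, 0]) cylinder(h = 663, r = 23);


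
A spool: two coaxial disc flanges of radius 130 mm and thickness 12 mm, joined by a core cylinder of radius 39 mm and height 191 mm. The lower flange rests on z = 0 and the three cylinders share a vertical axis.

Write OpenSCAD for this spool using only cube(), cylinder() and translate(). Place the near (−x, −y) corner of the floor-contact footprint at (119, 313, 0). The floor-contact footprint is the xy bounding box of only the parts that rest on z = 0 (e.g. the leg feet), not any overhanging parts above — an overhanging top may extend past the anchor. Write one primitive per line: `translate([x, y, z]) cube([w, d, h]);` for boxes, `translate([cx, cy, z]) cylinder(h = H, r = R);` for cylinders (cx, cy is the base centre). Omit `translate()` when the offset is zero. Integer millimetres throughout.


translate([249, 443, 0]) cylinder(h = 12, r = 130);
translate([249, 443, 12]) cylinder(h = 191, r = 39);
translate([249, 443, 203]) cylinder(h = 12, r = 130);


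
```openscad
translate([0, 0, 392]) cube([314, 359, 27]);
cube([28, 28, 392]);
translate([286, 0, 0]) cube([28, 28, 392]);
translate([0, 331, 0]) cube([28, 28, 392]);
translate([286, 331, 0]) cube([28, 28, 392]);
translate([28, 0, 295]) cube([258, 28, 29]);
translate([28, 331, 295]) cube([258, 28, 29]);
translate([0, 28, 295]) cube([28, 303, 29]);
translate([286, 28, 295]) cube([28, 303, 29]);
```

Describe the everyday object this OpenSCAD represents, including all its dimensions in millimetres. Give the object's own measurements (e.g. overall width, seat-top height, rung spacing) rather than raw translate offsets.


A four-legged stool. The seat is a 314×359×27 mm slab whose top surface is at z = 419 mm; four square legs, each 28×28 mm in cross-section, run from the floor (z = 0) to the underside of the seat, each flush with a corner of the seat. Four stretchers, 28 mm wide and 29 mm tall, connect adjacent legs with their undersides at z = 295 mm, each running between the inner faces of the legs it joins and aligned with the legs' outer faces on the other axis.
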